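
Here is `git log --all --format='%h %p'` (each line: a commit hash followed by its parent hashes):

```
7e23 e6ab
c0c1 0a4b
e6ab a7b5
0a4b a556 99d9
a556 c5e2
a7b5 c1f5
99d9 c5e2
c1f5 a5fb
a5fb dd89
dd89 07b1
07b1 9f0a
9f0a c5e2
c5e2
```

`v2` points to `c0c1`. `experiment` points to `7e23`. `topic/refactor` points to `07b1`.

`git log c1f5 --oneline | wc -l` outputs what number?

Walking parent pointers from c1f5: reachable set = {07b1, 9f0a, a5fb, c1f5, c5e2, dd89}.
That is 6 commits.

6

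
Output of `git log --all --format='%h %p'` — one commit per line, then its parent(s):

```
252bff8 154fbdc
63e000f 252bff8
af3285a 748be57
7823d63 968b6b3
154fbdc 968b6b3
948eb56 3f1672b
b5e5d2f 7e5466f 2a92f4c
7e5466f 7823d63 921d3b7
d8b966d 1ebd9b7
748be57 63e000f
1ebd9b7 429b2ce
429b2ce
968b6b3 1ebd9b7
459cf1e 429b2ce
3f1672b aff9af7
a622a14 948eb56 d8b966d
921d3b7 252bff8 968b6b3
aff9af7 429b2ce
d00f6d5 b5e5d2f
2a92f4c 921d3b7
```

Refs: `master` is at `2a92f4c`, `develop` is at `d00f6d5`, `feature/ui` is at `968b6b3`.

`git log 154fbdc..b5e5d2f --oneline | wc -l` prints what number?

6

Reachable from b5e5d2f: {154fbdc, 1ebd9b7, 252bff8, 2a92f4c, 429b2ce, 7823d63, 7e5466f, 921d3b7, 968b6b3, b5e5d2f}.
Reachable from 154fbdc: {154fbdc, 1ebd9b7, 429b2ce, 968b6b3}.
In b5e5d2f's history but not 154fbdc's: {252bff8, 2a92f4c, 7823d63, 7e5466f, 921d3b7, b5e5d2f} — 6 commits.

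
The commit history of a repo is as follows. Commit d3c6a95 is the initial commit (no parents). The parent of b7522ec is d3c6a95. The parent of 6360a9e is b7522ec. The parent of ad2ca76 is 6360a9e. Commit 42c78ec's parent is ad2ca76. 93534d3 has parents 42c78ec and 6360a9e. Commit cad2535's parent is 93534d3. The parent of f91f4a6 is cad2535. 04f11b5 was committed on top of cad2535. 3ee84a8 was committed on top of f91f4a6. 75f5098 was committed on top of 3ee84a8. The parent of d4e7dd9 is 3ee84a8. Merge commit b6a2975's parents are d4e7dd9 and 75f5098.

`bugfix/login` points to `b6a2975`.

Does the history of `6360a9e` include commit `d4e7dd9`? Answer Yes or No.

No

Ancestors of 6360a9e: {6360a9e, b7522ec, d3c6a95}.
d4e7dd9 is not in that set, so it is not an ancestor of 6360a9e.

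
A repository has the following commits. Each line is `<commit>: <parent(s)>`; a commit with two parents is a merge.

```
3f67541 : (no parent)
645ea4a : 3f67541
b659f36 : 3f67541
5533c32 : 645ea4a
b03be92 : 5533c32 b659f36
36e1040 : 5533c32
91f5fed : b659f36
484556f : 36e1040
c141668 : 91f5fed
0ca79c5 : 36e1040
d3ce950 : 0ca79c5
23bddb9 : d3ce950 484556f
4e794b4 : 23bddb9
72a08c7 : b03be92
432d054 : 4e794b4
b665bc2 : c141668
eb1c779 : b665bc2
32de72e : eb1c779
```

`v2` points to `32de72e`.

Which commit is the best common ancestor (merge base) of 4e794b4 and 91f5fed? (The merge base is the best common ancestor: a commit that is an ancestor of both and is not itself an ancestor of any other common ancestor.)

3f67541

Ancestors of 4e794b4: {0ca79c5, 23bddb9, 36e1040, 3f67541, 484556f, 4e794b4, 5533c32, 645ea4a, d3ce950}.
Ancestors of 91f5fed: {3f67541, 91f5fed, b659f36}.
Common ancestors: {3f67541}.
The only common ancestor is 3f67541, so it is the merge base.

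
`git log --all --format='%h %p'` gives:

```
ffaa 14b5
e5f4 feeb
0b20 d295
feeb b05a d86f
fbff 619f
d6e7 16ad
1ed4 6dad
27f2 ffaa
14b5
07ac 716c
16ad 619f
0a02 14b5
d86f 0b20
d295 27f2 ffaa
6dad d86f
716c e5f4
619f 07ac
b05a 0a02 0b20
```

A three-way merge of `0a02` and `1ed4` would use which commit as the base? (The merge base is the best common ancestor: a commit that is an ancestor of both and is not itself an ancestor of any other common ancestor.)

Ancestors of 0a02: {0a02, 14b5}.
Ancestors of 1ed4: {0b20, 14b5, 1ed4, 27f2, 6dad, d295, d86f, ffaa}.
Common ancestors: {14b5}.
The only common ancestor is 14b5, so it is the merge base.

14b5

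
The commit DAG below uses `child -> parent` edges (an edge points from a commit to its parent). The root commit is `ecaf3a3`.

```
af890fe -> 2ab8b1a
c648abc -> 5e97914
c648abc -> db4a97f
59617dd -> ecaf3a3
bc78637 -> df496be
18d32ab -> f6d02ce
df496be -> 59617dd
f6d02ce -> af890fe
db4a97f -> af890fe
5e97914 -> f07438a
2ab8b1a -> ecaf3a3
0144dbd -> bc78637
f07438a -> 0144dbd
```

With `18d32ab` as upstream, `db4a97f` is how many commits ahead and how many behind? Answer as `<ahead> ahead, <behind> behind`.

1 ahead, 2 behind

Reachable from db4a97f: {2ab8b1a, af890fe, db4a97f, ecaf3a3}.
Reachable from 18d32ab: {18d32ab, 2ab8b1a, af890fe, ecaf3a3, f6d02ce}.
Only in db4a97f's history (ahead): {db4a97f} — 1.
Only in 18d32ab's history (behind): {18d32ab, f6d02ce} — 2.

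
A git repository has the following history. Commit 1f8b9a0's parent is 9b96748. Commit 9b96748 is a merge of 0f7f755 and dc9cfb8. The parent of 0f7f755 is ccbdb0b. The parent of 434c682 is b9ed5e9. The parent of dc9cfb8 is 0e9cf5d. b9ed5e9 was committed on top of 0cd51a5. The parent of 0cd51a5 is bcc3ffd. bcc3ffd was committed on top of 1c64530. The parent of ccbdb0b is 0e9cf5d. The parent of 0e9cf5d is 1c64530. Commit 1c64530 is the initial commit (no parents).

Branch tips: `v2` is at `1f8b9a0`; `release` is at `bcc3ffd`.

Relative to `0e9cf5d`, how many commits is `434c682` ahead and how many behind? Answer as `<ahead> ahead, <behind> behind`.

4 ahead, 1 behind

Reachable from 434c682: {0cd51a5, 1c64530, 434c682, b9ed5e9, bcc3ffd}.
Reachable from 0e9cf5d: {0e9cf5d, 1c64530}.
Only in 434c682's history (ahead): {0cd51a5, 434c682, b9ed5e9, bcc3ffd} — 4.
Only in 0e9cf5d's history (behind): {0e9cf5d} — 1.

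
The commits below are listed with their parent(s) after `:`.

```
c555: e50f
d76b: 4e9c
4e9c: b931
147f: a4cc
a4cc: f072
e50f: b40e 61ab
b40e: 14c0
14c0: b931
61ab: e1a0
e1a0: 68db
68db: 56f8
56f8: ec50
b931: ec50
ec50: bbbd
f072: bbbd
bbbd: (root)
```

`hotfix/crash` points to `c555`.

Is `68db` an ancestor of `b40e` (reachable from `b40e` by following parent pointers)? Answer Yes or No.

Ancestors of b40e: {14c0, b40e, b931, bbbd, ec50}.
68db is not in that set, so it is not an ancestor of b40e.

No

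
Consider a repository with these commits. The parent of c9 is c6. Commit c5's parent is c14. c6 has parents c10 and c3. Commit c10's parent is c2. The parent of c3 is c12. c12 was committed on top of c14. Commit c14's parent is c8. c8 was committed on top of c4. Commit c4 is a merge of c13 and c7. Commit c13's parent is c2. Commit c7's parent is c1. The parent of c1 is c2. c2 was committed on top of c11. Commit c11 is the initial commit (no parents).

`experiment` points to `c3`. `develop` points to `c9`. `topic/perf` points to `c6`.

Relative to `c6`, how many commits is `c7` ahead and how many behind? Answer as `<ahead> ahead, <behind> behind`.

0 ahead, 8 behind

Reachable from c7: {c1, c11, c2, c7}.
Reachable from c6: {c1, c10, c11, c12, c13, c14, c2, c3, c4, c6, c7, c8}.
Only in c7's history (ahead): {} — 0.
Only in c6's history (behind): {c10, c12, c13, c14, c3, c4, c6, c8} — 8.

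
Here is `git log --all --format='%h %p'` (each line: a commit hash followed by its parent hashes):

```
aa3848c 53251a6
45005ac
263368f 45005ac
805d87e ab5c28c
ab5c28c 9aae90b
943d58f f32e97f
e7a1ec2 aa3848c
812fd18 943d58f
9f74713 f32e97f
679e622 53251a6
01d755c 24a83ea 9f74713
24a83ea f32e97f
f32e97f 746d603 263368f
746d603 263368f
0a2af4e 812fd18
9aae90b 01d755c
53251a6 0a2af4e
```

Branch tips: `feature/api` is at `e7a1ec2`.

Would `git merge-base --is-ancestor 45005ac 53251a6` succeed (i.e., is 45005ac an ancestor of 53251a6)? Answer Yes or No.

Ancestors of 53251a6 (commits reachable by following parents): {0a2af4e, 263368f, 45005ac, 53251a6, 746d603, 812fd18, 943d58f, f32e97f}.
45005ac is in that set, so it is an ancestor of 53251a6.

Yes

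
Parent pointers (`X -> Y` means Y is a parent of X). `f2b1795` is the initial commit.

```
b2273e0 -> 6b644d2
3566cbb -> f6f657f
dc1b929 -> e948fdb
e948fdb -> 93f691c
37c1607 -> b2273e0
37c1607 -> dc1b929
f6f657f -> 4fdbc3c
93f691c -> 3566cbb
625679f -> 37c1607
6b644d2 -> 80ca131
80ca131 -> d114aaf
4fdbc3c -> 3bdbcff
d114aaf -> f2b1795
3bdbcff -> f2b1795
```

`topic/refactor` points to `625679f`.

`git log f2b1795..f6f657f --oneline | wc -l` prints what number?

3

Reachable from f6f657f: {3bdbcff, 4fdbc3c, f2b1795, f6f657f}.
Reachable from f2b1795: {f2b1795}.
In f6f657f's history but not f2b1795's: {3bdbcff, 4fdbc3c, f6f657f} — 3 commits.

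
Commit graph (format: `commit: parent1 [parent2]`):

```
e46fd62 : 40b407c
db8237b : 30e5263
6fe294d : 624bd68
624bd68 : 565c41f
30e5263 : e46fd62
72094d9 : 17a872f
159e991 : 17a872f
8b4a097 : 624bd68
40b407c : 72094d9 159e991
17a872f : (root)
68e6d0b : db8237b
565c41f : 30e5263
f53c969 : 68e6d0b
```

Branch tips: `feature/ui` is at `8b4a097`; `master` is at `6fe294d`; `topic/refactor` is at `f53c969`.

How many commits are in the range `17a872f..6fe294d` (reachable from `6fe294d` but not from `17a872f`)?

8

Reachable from 6fe294d: {159e991, 17a872f, 30e5263, 40b407c, 565c41f, 624bd68, 6fe294d, 72094d9, e46fd62}.
Reachable from 17a872f: {17a872f}.
In 6fe294d's history but not 17a872f's: {159e991, 30e5263, 40b407c, 565c41f, 624bd68, 6fe294d, 72094d9, e46fd62} — 8 commits.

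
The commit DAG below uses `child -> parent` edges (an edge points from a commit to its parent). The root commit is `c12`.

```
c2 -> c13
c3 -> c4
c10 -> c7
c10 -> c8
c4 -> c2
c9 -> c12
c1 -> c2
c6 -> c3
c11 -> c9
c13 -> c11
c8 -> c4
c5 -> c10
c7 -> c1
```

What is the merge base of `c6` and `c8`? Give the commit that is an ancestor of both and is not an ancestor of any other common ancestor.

Ancestors of c6: {c11, c12, c13, c2, c3, c4, c6, c9}.
Ancestors of c8: {c11, c12, c13, c2, c4, c8, c9}.
Common ancestors: {c11, c12, c13, c2, c4, c9}.
Among these, c4 is not an ancestor of any other common ancestor — it is the merge base.

c4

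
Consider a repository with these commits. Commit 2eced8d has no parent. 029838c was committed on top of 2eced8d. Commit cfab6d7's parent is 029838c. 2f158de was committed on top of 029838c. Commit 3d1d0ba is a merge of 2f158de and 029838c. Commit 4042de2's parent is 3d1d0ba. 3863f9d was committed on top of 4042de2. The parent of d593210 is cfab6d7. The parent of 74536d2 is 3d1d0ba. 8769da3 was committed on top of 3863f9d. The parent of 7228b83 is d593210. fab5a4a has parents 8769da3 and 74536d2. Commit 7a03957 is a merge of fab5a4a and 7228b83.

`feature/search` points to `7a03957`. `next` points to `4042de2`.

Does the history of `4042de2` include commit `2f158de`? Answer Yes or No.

Ancestors of 4042de2 (commits reachable by following parents): {029838c, 2eced8d, 2f158de, 3d1d0ba, 4042de2}.
2f158de is in that set, so it is an ancestor of 4042de2.

Yes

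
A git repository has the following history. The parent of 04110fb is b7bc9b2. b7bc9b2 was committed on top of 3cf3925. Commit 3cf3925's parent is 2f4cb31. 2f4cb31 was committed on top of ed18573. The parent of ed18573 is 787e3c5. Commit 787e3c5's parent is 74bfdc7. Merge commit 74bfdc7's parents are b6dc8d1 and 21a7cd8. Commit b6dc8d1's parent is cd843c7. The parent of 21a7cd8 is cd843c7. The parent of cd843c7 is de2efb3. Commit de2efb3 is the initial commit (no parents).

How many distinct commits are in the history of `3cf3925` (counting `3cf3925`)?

Walking parent pointers from 3cf3925: reachable set = {21a7cd8, 2f4cb31, 3cf3925, 74bfdc7, 787e3c5, b6dc8d1, cd843c7, de2efb3, ed18573}.
That is 9 commits.

9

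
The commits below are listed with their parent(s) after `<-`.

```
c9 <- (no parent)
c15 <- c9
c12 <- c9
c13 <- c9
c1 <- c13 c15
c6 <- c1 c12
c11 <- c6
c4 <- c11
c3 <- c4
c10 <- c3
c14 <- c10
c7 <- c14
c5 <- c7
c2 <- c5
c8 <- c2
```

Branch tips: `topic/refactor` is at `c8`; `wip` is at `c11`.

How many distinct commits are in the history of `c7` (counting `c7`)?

12

Walking parent pointers from c7: reachable set = {c1, c10, c11, c12, c13, c14, c15, c3, c4, c6, c7, c9}.
That is 12 commits.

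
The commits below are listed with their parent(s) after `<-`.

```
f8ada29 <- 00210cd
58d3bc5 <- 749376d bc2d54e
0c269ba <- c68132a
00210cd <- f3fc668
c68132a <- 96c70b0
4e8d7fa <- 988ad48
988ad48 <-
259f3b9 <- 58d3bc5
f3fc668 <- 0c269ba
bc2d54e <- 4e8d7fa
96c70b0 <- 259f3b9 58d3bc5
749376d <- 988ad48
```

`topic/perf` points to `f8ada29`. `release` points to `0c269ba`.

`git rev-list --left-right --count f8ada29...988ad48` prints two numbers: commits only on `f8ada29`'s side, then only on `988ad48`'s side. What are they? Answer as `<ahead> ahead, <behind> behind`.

Reachable from f8ada29: {00210cd, 0c269ba, 259f3b9, 4e8d7fa, 58d3bc5, 749376d, 96c70b0, 988ad48, bc2d54e, c68132a, f3fc668, f8ada29}.
Reachable from 988ad48: {988ad48}.
Only in f8ada29's history (ahead): {00210cd, 0c269ba, 259f3b9, 4e8d7fa, 58d3bc5, 749376d, 96c70b0, bc2d54e, c68132a, f3fc668, f8ada29} — 11.
Only in 988ad48's history (behind): {} — 0.

11 ahead, 0 behind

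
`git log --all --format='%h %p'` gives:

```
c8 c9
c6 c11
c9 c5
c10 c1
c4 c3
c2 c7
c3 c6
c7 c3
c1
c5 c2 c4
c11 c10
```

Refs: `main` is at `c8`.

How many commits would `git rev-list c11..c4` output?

3

Reachable from c4: {c1, c10, c11, c3, c4, c6}.
Reachable from c11: {c1, c10, c11}.
In c4's history but not c11's: {c3, c4, c6} — 3 commits.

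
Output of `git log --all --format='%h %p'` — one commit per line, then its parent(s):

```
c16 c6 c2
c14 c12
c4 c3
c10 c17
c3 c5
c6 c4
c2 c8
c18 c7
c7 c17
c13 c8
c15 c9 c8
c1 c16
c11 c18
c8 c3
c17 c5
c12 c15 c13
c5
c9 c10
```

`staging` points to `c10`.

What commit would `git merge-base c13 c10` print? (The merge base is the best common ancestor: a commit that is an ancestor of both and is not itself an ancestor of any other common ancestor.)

Ancestors of c13: {c13, c3, c5, c8}.
Ancestors of c10: {c10, c17, c5}.
Common ancestors: {c5}.
The only common ancestor is c5, so it is the merge base.

c5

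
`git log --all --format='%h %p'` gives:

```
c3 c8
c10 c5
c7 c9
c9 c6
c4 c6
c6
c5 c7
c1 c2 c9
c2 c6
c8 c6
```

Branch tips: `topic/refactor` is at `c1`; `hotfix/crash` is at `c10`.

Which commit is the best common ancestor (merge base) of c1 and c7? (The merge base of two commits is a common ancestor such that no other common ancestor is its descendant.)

c9

Ancestors of c1: {c1, c2, c6, c9}.
Ancestors of c7: {c6, c7, c9}.
Common ancestors: {c6, c9}.
Among these, c9 is not an ancestor of any other common ancestor — it is the merge base.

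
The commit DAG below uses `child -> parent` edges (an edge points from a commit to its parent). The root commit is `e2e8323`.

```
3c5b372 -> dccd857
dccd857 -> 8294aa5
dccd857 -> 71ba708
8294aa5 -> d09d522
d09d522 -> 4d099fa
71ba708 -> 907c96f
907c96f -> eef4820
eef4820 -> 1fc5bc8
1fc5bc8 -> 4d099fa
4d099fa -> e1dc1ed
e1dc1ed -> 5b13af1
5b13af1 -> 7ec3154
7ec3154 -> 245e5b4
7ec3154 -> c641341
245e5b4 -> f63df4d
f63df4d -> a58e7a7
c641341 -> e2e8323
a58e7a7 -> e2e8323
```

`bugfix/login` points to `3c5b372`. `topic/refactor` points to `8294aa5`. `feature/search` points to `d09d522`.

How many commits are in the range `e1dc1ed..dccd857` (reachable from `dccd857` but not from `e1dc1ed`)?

8

Reachable from dccd857: {1fc5bc8, 245e5b4, 4d099fa, 5b13af1, 71ba708, 7ec3154, 8294aa5, 907c96f, a58e7a7, c641341, d09d522, dccd857, e1dc1ed, e2e8323, eef4820, f63df4d}.
Reachable from e1dc1ed: {245e5b4, 5b13af1, 7ec3154, a58e7a7, c641341, e1dc1ed, e2e8323, f63df4d}.
In dccd857's history but not e1dc1ed's: {1fc5bc8, 4d099fa, 71ba708, 8294aa5, 907c96f, d09d522, dccd857, eef4820} — 8 commits.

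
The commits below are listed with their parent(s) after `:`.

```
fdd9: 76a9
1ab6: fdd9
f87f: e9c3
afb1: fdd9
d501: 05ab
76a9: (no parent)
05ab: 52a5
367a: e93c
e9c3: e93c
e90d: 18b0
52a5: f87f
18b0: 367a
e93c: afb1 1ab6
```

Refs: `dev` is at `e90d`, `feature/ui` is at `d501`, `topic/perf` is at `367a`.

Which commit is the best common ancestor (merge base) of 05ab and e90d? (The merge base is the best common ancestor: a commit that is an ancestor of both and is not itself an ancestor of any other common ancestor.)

Ancestors of 05ab: {05ab, 1ab6, 52a5, 76a9, afb1, e93c, e9c3, f87f, fdd9}.
Ancestors of e90d: {18b0, 1ab6, 367a, 76a9, afb1, e90d, e93c, fdd9}.
Common ancestors: {1ab6, 76a9, afb1, e93c, fdd9}.
Among these, e93c is not an ancestor of any other common ancestor — it is the merge base.

e93c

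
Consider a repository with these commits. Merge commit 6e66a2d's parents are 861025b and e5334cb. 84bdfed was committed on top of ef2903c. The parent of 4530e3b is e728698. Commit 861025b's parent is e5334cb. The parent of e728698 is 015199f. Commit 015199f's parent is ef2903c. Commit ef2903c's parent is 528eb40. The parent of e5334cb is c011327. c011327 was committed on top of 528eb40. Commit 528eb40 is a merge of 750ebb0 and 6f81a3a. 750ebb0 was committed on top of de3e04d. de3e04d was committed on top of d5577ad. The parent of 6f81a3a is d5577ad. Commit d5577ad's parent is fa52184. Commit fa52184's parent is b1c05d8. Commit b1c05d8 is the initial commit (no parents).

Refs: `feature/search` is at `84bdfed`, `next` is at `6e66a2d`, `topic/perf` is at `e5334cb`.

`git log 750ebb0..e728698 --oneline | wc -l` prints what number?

Reachable from e728698: {015199f, 528eb40, 6f81a3a, 750ebb0, b1c05d8, d5577ad, de3e04d, e728698, ef2903c, fa52184}.
Reachable from 750ebb0: {750ebb0, b1c05d8, d5577ad, de3e04d, fa52184}.
In e728698's history but not 750ebb0's: {015199f, 528eb40, 6f81a3a, e728698, ef2903c} — 5 commits.

5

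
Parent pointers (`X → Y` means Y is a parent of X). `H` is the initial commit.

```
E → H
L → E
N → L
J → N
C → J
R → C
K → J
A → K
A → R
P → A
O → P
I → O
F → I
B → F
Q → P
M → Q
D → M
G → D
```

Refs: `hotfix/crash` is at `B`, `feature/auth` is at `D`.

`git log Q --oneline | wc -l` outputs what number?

11

Walking parent pointers from Q: reachable set = {A, C, E, H, J, K, L, N, P, Q, R}.
That is 11 commits.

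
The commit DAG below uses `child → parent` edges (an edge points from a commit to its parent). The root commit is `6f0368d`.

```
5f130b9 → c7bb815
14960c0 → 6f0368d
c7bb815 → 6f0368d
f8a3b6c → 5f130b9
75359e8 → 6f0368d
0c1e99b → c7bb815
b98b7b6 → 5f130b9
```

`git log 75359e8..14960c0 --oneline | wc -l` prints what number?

1

Reachable from 14960c0: {14960c0, 6f0368d}.
Reachable from 75359e8: {6f0368d, 75359e8}.
In 14960c0's history but not 75359e8's: {14960c0} — 1 commit.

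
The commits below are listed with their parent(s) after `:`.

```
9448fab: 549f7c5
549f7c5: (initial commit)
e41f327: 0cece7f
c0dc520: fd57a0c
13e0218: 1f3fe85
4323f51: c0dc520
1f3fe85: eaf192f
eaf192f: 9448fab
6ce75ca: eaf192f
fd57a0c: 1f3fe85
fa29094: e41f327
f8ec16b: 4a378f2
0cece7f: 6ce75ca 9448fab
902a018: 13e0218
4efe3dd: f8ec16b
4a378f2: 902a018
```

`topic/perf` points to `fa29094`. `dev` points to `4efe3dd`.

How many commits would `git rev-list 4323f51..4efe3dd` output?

Reachable from 4efe3dd: {13e0218, 1f3fe85, 4a378f2, 4efe3dd, 549f7c5, 902a018, 9448fab, eaf192f, f8ec16b}.
Reachable from 4323f51: {1f3fe85, 4323f51, 549f7c5, 9448fab, c0dc520, eaf192f, fd57a0c}.
In 4efe3dd's history but not 4323f51's: {13e0218, 4a378f2, 4efe3dd, 902a018, f8ec16b} — 5 commits.

5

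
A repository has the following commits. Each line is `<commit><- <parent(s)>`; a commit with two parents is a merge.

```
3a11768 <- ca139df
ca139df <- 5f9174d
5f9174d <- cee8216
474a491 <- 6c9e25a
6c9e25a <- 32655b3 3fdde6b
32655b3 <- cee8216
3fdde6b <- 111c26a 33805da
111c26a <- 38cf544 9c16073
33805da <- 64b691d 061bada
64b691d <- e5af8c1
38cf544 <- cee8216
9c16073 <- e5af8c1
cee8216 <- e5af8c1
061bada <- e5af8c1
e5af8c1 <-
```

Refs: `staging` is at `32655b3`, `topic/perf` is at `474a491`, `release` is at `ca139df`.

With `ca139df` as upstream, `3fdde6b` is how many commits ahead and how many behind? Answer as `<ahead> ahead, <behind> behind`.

Reachable from 3fdde6b: {061bada, 111c26a, 33805da, 38cf544, 3fdde6b, 64b691d, 9c16073, cee8216, e5af8c1}.
Reachable from ca139df: {5f9174d, ca139df, cee8216, e5af8c1}.
Only in 3fdde6b's history (ahead): {061bada, 111c26a, 33805da, 38cf544, 3fdde6b, 64b691d, 9c16073} — 7.
Only in ca139df's history (behind): {5f9174d, ca139df} — 2.

7 ahead, 2 behind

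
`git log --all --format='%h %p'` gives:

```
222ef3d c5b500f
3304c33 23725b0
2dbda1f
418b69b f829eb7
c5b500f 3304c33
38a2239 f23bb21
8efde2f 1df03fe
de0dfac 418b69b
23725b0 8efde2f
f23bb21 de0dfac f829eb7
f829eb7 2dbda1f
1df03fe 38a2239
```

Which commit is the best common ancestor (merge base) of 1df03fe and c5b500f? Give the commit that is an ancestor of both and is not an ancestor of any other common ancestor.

Ancestors of 1df03fe: {1df03fe, 2dbda1f, 38a2239, 418b69b, de0dfac, f23bb21, f829eb7}.
Ancestors of c5b500f: {1df03fe, 23725b0, 2dbda1f, 3304c33, 38a2239, 418b69b, 8efde2f, c5b500f, de0dfac, f23bb21, f829eb7}.
Common ancestors: {1df03fe, 2dbda1f, 38a2239, 418b69b, de0dfac, f23bb21, f829eb7}.
Among these, 1df03fe is not an ancestor of any other common ancestor — it is the merge base.

1df03fe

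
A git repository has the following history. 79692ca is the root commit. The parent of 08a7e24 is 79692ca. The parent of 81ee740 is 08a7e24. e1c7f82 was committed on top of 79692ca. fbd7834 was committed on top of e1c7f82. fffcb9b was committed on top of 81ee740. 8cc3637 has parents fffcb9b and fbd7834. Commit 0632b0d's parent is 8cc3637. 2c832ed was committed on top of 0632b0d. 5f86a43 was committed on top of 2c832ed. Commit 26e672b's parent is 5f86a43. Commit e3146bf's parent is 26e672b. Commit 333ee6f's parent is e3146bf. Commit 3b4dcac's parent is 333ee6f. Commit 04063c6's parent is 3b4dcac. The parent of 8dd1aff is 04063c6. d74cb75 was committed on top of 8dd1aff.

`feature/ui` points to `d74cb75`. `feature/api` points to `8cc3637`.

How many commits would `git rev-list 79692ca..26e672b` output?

10

Reachable from 26e672b: {0632b0d, 08a7e24, 26e672b, 2c832ed, 5f86a43, 79692ca, 81ee740, 8cc3637, e1c7f82, fbd7834, fffcb9b}.
Reachable from 79692ca: {79692ca}.
In 26e672b's history but not 79692ca's: {0632b0d, 08a7e24, 26e672b, 2c832ed, 5f86a43, 81ee740, 8cc3637, e1c7f82, fbd7834, fffcb9b} — 10 commits.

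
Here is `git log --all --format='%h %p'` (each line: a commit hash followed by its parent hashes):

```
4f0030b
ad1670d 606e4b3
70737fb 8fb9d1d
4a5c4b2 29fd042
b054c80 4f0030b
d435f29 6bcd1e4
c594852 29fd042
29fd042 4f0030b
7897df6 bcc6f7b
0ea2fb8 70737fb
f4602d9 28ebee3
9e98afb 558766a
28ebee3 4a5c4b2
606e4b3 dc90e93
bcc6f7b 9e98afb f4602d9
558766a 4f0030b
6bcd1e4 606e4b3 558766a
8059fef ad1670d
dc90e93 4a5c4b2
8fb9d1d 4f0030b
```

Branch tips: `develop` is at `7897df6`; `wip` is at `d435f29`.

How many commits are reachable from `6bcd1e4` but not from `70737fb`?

Reachable from 6bcd1e4: {29fd042, 4a5c4b2, 4f0030b, 558766a, 606e4b3, 6bcd1e4, dc90e93}.
Reachable from 70737fb: {4f0030b, 70737fb, 8fb9d1d}.
In 6bcd1e4's history but not 70737fb's: {29fd042, 4a5c4b2, 558766a, 606e4b3, 6bcd1e4, dc90e93} — 6 commits.

6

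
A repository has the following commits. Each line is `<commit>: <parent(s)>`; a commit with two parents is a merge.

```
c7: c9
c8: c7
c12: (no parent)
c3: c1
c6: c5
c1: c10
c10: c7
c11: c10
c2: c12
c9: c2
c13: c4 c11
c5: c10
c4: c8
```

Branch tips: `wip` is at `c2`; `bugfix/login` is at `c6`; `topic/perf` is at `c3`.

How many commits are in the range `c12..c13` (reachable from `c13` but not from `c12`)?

8

Reachable from c13: {c10, c11, c12, c13, c2, c4, c7, c8, c9}.
Reachable from c12: {c12}.
In c13's history but not c12's: {c10, c11, c13, c2, c4, c7, c8, c9} — 8 commits.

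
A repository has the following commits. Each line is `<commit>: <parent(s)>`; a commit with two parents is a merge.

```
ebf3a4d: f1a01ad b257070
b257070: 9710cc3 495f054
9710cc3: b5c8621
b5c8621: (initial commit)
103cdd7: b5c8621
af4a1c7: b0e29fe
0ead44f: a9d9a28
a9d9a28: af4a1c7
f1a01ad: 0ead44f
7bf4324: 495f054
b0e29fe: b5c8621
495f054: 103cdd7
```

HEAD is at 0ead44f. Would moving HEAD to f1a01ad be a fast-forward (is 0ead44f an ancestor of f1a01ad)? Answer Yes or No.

A fast-forward from 0ead44f to f1a01ad is possible iff 0ead44f is an ancestor of f1a01ad.
Ancestors of f1a01ad: {0ead44f, a9d9a28, af4a1c7, b0e29fe, b5c8621, f1a01ad}.
0ead44f is among them, so fast-forward is possible.

Yes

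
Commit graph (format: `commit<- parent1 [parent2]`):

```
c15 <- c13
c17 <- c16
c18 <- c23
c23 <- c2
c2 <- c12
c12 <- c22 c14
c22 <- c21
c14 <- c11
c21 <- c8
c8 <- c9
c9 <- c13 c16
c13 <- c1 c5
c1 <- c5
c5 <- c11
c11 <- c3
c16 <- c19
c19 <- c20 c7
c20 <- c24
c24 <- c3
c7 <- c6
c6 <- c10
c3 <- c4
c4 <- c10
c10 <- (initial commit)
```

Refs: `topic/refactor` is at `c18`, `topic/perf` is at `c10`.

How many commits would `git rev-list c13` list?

7

Walking parent pointers from c13: reachable set = {c1, c10, c11, c13, c3, c4, c5}.
That is 7 commits.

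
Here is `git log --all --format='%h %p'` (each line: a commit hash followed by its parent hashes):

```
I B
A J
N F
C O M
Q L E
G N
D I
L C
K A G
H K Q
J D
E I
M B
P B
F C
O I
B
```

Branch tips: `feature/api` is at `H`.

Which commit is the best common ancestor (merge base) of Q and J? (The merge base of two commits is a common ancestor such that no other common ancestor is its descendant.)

Ancestors of Q: {B, C, E, I, L, M, O, Q}.
Ancestors of J: {B, D, I, J}.
Common ancestors: {B, I}.
Among these, I is not an ancestor of any other common ancestor — it is the merge base.

I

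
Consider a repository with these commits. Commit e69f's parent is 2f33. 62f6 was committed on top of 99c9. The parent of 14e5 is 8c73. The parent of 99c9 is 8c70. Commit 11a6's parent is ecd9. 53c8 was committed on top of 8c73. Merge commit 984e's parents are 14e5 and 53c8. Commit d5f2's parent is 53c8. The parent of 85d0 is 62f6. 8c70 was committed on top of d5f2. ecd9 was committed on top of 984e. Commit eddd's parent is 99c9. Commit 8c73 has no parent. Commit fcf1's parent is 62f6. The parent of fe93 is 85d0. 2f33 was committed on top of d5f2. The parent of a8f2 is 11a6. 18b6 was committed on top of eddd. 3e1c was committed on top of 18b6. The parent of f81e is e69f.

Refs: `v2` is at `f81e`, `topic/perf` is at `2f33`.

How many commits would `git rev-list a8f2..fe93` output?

6

Reachable from fe93: {53c8, 62f6, 85d0, 8c70, 8c73, 99c9, d5f2, fe93}.
Reachable from a8f2: {11a6, 14e5, 53c8, 8c73, 984e, a8f2, ecd9}.
In fe93's history but not a8f2's: {62f6, 85d0, 8c70, 99c9, d5f2, fe93} — 6 commits.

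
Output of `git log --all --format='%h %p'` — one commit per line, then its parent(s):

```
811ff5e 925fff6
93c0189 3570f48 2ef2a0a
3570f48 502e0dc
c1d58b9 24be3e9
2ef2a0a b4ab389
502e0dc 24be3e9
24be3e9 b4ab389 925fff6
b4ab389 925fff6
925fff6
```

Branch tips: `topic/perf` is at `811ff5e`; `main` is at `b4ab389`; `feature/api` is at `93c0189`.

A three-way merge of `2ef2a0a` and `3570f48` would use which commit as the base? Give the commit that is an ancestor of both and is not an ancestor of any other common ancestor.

Ancestors of 2ef2a0a: {2ef2a0a, 925fff6, b4ab389}.
Ancestors of 3570f48: {24be3e9, 3570f48, 502e0dc, 925fff6, b4ab389}.
Common ancestors: {925fff6, b4ab389}.
Among these, b4ab389 is not an ancestor of any other common ancestor — it is the merge base.

b4ab389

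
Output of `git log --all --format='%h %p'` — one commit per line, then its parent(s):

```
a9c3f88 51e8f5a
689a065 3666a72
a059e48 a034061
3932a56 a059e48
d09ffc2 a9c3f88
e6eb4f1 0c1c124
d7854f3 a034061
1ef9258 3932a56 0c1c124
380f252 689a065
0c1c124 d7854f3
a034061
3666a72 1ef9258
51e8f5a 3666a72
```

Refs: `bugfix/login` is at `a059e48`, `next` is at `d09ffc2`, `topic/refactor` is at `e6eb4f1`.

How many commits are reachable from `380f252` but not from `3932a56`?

Reachable from 380f252: {0c1c124, 1ef9258, 3666a72, 380f252, 3932a56, 689a065, a034061, a059e48, d7854f3}.
Reachable from 3932a56: {3932a56, a034061, a059e48}.
In 380f252's history but not 3932a56's: {0c1c124, 1ef9258, 3666a72, 380f252, 689a065, d7854f3} — 6 commits.

6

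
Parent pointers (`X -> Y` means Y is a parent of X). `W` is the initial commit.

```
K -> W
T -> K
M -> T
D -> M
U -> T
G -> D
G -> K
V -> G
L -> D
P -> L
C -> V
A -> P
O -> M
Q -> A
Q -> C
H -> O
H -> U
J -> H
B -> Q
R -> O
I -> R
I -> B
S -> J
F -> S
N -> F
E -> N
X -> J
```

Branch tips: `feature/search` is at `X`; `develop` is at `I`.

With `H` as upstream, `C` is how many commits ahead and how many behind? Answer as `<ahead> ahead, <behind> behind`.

Reachable from C: {C, D, G, K, M, T, V, W}.
Reachable from H: {H, K, M, O, T, U, W}.
Only in C's history (ahead): {C, D, G, V} — 4.
Only in H's history (behind): {H, O, U} — 3.

4 ahead, 3 behind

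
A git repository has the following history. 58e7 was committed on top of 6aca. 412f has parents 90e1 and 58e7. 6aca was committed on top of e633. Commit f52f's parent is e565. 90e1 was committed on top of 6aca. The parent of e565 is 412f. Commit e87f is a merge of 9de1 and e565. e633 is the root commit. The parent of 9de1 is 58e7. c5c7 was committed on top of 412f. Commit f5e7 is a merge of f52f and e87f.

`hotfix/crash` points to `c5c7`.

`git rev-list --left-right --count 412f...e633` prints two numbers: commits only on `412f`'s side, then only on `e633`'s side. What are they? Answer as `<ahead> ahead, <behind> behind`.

4 ahead, 0 behind

Reachable from 412f: {412f, 58e7, 6aca, 90e1, e633}.
Reachable from e633: {e633}.
Only in 412f's history (ahead): {412f, 58e7, 6aca, 90e1} — 4.
Only in e633's history (behind): {} — 0.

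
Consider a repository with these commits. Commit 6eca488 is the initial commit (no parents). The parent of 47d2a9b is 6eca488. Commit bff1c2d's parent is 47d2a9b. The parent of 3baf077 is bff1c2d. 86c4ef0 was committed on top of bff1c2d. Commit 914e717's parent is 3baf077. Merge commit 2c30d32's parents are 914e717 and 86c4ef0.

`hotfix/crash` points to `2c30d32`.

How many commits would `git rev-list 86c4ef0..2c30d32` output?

3

Reachable from 2c30d32: {2c30d32, 3baf077, 47d2a9b, 6eca488, 86c4ef0, 914e717, bff1c2d}.
Reachable from 86c4ef0: {47d2a9b, 6eca488, 86c4ef0, bff1c2d}.
In 2c30d32's history but not 86c4ef0's: {2c30d32, 3baf077, 914e717} — 3 commits.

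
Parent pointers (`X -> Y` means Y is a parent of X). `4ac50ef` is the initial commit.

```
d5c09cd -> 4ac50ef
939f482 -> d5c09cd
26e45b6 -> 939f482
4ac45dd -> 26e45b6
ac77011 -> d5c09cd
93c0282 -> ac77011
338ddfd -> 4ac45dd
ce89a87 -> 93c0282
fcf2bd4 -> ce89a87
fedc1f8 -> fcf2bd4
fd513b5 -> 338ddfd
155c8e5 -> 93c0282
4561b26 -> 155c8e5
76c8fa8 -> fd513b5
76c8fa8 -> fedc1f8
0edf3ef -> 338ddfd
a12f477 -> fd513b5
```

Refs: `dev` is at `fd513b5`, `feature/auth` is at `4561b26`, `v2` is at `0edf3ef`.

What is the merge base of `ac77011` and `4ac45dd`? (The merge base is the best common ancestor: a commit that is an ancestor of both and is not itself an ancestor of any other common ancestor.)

Ancestors of ac77011: {4ac50ef, ac77011, d5c09cd}.
Ancestors of 4ac45dd: {26e45b6, 4ac45dd, 4ac50ef, 939f482, d5c09cd}.
Common ancestors: {4ac50ef, d5c09cd}.
Among these, d5c09cd is not an ancestor of any other common ancestor — it is the merge base.

d5c09cd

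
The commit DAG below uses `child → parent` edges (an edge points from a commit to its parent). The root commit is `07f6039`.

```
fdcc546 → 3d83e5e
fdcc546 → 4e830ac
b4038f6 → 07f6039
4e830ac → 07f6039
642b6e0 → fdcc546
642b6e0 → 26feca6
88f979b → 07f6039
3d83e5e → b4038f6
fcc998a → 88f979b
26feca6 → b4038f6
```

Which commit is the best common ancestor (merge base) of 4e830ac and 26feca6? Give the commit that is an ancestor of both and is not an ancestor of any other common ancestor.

07f6039

Ancestors of 4e830ac: {07f6039, 4e830ac}.
Ancestors of 26feca6: {07f6039, 26feca6, b4038f6}.
Common ancestors: {07f6039}.
The only common ancestor is 07f6039, so it is the merge base.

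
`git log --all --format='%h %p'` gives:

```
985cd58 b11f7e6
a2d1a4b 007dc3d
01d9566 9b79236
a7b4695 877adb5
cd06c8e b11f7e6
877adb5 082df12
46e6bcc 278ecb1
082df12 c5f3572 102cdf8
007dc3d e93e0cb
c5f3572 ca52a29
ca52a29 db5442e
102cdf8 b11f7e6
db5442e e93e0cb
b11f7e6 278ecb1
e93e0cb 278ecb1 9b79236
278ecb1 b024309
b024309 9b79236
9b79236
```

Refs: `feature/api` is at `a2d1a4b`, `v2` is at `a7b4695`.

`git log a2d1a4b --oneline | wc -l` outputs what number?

6

Walking parent pointers from a2d1a4b: reachable set = {007dc3d, 278ecb1, 9b79236, a2d1a4b, b024309, e93e0cb}.
That is 6 commits.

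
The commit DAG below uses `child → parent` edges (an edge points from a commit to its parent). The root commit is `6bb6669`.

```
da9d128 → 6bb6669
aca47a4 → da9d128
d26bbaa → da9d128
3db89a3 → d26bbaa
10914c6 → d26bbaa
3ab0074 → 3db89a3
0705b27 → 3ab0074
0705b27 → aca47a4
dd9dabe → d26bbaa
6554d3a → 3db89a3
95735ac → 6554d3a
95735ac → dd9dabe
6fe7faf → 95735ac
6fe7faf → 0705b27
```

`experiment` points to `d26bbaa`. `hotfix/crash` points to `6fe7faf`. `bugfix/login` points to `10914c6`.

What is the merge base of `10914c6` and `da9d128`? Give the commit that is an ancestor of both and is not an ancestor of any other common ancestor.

Ancestors of 10914c6: {10914c6, 6bb6669, d26bbaa, da9d128}.
Ancestors of da9d128: {6bb6669, da9d128}.
Common ancestors: {6bb6669, da9d128}.
Among these, da9d128 is not an ancestor of any other common ancestor — it is the merge base.

da9d128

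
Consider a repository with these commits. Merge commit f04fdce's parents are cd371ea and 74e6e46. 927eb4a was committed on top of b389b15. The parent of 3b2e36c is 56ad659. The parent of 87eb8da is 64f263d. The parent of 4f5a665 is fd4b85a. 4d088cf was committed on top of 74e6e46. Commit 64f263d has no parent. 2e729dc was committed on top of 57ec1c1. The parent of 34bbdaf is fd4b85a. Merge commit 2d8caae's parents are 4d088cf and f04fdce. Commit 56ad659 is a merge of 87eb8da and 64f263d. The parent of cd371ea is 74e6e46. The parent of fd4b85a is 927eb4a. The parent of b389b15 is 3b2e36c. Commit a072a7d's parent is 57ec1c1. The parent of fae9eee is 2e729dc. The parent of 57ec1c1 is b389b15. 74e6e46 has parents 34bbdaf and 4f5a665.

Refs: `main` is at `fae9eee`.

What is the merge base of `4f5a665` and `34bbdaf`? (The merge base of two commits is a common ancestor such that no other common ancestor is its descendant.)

fd4b85a

Ancestors of 4f5a665: {3b2e36c, 4f5a665, 56ad659, 64f263d, 87eb8da, 927eb4a, b389b15, fd4b85a}.
Ancestors of 34bbdaf: {34bbdaf, 3b2e36c, 56ad659, 64f263d, 87eb8da, 927eb4a, b389b15, fd4b85a}.
Common ancestors: {3b2e36c, 56ad659, 64f263d, 87eb8da, 927eb4a, b389b15, fd4b85a}.
Among these, fd4b85a is not an ancestor of any other common ancestor — it is the merge base.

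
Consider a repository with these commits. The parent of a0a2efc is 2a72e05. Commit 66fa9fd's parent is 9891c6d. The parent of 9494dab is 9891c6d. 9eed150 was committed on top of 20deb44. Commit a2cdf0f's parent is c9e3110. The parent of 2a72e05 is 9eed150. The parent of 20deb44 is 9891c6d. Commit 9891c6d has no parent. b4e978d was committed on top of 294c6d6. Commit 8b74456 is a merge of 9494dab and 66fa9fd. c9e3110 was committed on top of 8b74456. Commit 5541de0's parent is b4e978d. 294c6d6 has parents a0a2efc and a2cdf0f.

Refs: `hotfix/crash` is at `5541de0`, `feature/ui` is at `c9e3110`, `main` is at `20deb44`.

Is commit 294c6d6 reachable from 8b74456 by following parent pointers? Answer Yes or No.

Ancestors of 8b74456: {66fa9fd, 8b74456, 9494dab, 9891c6d}.
294c6d6 is not in that set, so it is not an ancestor of 8b74456.

No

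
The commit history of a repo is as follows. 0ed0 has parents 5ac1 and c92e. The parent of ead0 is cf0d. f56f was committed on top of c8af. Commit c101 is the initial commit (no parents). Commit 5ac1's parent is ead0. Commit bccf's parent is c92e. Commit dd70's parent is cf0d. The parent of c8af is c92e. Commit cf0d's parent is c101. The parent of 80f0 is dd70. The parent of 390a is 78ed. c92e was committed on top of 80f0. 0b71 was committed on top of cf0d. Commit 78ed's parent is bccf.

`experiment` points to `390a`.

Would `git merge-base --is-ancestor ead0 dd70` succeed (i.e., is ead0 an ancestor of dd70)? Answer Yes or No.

Ancestors of dd70: {c101, cf0d, dd70}.
ead0 is not in that set, so it is not an ancestor of dd70.

No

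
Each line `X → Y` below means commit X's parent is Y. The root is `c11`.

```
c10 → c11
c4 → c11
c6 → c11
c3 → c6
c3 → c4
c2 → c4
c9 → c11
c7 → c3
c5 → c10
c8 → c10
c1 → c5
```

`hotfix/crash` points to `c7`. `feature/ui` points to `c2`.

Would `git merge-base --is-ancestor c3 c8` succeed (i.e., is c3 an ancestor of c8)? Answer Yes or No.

No

Ancestors of c8: {c10, c11, c8}.
c3 is not in that set, so it is not an ancestor of c8.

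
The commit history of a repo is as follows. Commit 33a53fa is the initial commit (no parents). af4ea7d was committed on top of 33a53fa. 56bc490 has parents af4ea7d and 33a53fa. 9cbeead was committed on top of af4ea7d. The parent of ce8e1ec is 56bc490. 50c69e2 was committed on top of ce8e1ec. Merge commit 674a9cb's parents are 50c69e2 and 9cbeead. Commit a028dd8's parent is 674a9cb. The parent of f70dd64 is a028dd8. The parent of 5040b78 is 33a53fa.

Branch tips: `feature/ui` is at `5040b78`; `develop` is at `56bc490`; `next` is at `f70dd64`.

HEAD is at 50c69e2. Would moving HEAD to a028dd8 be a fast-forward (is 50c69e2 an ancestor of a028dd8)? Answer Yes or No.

A fast-forward from 50c69e2 to a028dd8 is possible iff 50c69e2 is an ancestor of a028dd8.
Ancestors of a028dd8: {33a53fa, 50c69e2, 56bc490, 674a9cb, 9cbeead, a028dd8, af4ea7d, ce8e1ec}.
50c69e2 is among them, so fast-forward is possible.

Yes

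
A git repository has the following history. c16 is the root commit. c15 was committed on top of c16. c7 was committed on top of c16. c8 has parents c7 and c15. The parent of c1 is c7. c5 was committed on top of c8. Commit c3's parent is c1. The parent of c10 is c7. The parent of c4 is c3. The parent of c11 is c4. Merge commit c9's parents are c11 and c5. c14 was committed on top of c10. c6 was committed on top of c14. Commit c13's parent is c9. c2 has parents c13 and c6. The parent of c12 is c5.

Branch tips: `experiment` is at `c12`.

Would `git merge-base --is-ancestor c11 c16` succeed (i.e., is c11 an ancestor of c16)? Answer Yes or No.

Ancestors of c16: {c16}.
c11 is not in that set, so it is not an ancestor of c16.

No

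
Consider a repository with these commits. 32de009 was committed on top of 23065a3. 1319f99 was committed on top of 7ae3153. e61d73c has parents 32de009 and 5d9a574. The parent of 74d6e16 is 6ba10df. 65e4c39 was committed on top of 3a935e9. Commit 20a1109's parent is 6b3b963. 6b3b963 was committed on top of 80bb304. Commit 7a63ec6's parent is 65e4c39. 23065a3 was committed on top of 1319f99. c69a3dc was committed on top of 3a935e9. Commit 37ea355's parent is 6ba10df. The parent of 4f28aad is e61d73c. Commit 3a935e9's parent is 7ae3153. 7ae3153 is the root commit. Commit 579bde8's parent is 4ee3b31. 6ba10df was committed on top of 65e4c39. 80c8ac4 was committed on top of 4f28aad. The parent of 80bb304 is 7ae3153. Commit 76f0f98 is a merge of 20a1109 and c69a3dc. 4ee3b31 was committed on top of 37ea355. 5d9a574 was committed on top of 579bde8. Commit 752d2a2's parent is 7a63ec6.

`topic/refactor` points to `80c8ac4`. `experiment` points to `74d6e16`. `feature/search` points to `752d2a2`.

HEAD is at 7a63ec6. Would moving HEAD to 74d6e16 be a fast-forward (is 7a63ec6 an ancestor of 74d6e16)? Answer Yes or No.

No

A fast-forward from 7a63ec6 to 74d6e16 is possible iff 7a63ec6 is an ancestor of 74d6e16.
Ancestors of 74d6e16: {3a935e9, 65e4c39, 6ba10df, 74d6e16, 7ae3153}.
7a63ec6 is not among them, so fast-forward is not possible.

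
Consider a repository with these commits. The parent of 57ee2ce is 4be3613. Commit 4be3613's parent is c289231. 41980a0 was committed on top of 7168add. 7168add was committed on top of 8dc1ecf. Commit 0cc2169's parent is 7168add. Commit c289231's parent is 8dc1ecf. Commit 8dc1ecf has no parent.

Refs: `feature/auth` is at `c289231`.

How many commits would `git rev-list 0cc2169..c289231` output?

Reachable from c289231: {8dc1ecf, c289231}.
Reachable from 0cc2169: {0cc2169, 7168add, 8dc1ecf}.
In c289231's history but not 0cc2169's: {c289231} — 1 commit.

1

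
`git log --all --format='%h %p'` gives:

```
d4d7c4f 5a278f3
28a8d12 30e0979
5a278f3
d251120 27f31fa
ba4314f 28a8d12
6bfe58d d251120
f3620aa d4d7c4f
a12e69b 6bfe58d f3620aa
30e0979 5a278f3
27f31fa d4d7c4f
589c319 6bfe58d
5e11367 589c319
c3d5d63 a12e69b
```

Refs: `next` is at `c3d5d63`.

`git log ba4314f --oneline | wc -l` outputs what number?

Walking parent pointers from ba4314f: reachable set = {28a8d12, 30e0979, 5a278f3, ba4314f}.
That is 4 commits.

4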